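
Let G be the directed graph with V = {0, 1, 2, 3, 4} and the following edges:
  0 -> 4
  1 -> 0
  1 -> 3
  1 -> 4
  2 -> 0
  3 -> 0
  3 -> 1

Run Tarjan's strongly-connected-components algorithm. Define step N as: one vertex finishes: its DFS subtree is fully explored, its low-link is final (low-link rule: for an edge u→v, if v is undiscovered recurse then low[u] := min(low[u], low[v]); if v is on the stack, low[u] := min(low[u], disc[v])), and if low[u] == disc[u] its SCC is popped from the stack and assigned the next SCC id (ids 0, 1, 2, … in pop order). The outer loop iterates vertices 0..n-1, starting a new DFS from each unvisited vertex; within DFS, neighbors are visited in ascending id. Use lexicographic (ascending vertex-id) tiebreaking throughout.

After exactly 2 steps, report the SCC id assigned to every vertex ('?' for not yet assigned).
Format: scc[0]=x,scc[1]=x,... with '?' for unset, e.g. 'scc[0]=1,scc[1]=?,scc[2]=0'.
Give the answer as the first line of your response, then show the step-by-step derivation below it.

scc[0]=1,scc[1]=?,scc[2]=?,scc[3]=?,scc[4]=0

step 1: low=(low[0]=0,low[1]=?,low[2]=?,low[3]=?,low[4]=1); scc=(scc[0]=?,scc[1]=?,scc[2]=?,scc[3]=?,scc[4]=0)
step 2: low=(low[0]=0,low[1]=?,low[2]=?,low[3]=?,low[4]=1); scc=(scc[0]=1,scc[1]=?,scc[2]=?,scc[3]=?,scc[4]=0)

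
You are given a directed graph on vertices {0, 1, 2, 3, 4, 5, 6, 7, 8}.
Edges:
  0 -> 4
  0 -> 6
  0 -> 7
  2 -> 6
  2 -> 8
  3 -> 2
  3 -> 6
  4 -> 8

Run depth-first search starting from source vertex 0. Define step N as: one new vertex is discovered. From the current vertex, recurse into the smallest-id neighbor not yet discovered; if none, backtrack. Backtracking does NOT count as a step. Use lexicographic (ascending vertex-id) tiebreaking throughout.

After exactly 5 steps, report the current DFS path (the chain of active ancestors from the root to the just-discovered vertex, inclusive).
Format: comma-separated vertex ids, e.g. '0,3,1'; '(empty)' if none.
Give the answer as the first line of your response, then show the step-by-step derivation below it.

0,7

step 1: discover 0; path=0; order=0
step 2: discover 4; path=0>4; order=0,4
step 3: discover 8; path=0>4>8; order=0,4,8
step 4: discover 6; path=0>6; order=0,4,8,6
step 5: discover 7; path=0>7; order=0,4,8,6,7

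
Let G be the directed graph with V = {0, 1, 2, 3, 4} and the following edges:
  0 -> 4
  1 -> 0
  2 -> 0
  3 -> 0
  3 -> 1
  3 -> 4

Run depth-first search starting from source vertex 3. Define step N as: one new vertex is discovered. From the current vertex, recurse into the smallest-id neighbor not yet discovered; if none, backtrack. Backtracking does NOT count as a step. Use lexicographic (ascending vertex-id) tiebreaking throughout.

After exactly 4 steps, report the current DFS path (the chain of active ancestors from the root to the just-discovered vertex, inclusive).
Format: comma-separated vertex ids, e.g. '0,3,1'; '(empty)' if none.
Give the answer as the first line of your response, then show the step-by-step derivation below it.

3,1

step 1: discover 3; path=3; order=3
step 2: discover 0; path=3>0; order=3,0
step 3: discover 4; path=3>0>4; order=3,0,4
step 4: discover 1; path=3>1; order=3,0,4,1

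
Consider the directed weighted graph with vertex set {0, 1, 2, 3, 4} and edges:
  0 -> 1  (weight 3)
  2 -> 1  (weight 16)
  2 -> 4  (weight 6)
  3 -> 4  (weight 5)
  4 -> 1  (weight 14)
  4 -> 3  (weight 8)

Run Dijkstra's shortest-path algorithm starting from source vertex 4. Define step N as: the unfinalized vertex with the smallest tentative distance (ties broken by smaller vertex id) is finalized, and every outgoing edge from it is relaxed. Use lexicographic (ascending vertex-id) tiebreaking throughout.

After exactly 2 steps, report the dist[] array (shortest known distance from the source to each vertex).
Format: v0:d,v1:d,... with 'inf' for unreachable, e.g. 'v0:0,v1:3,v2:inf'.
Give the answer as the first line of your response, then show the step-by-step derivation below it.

v0:inf,v1:14,v2:inf,v3:8,v4:0

step 1: dist = v0:inf,v1:14,v2:inf,v3:8,v4:0
step 2: dist = v0:inf,v1:14,v2:inf,v3:8,v4:0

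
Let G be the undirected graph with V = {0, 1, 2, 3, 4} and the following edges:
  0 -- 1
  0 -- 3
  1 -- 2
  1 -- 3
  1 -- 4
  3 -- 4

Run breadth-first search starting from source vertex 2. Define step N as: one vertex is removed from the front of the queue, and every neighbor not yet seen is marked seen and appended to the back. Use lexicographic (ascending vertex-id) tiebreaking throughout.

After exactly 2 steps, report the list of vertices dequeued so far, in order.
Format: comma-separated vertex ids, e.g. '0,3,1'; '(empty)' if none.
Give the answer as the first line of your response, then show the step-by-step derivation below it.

2,1

step 1: dequeue 2; queue=[1]; order=2
step 2: dequeue 1; queue=[0,3,4]; order=2,1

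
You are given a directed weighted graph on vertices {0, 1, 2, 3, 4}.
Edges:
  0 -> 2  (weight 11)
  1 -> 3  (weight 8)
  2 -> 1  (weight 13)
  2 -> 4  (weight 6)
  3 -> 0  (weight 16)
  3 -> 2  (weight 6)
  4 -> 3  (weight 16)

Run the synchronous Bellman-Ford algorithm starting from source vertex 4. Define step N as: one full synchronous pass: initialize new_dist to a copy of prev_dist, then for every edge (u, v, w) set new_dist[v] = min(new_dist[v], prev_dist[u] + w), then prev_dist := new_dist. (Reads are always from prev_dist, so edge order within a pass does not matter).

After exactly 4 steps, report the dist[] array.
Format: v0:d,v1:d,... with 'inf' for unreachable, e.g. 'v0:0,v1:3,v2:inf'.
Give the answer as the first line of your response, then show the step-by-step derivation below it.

v0:32,v1:35,v2:22,v3:16,v4:0

step 1: dist = v0:inf,v1:inf,v2:inf,v3:16,v4:0
step 2: dist = v0:32,v1:inf,v2:22,v3:16,v4:0
step 3: dist = v0:32,v1:35,v2:22,v3:16,v4:0
step 4: dist = v0:32,v1:35,v2:22,v3:16,v4:0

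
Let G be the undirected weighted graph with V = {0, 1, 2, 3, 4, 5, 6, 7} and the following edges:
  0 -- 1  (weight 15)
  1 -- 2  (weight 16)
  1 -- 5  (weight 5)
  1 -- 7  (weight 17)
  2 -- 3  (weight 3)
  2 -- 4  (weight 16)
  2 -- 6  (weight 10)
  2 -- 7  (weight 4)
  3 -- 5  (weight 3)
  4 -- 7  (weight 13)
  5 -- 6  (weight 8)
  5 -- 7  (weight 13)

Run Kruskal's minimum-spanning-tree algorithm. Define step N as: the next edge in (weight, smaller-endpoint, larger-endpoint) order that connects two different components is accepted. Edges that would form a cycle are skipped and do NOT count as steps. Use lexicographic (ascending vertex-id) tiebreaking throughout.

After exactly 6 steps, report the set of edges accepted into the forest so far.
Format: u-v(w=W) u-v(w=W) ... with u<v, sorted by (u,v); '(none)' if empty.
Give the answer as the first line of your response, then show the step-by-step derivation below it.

1-5(w=5) 2-3(w=3) 2-7(w=4) 3-5(w=3) 4-7(w=13) 5-6(w=8)

step 1: add edge 2-3 (w=3); MST = {2-3(w=3)}
step 2: add edge 3-5 (w=3); MST = {2-3(w=3) 3-5(w=3)}
step 3: add edge 2-7 (w=4); MST = {2-3(w=3) 2-7(w=4) 3-5(w=3)}
step 4: add edge 1-5 (w=5); MST = {1-5(w=5) 2-3(w=3) 2-7(w=4) 3-5(w=3)}
step 5: add edge 5-6 (w=8); MST = {1-5(w=5) 2-3(w=3) 2-7(w=4) 3-5(w=3) 5-6(w=8)}
step 6: add edge 4-7 (w=13); MST = {1-5(w=5) 2-3(w=3) 2-7(w=4) 3-5(w=3) 4-7(w=13) 5-6(w=8)}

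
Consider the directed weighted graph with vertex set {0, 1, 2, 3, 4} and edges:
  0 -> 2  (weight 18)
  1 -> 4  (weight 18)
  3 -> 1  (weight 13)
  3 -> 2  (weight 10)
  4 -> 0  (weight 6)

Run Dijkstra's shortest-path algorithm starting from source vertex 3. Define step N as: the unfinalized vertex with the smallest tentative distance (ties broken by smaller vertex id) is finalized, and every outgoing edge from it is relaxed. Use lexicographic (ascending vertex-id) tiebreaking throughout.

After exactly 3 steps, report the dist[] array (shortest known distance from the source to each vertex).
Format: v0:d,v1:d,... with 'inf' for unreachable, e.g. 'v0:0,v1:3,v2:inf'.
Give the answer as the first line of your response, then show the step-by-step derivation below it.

v0:inf,v1:13,v2:10,v3:0,v4:31

step 1: dist = v0:inf,v1:13,v2:10,v3:0,v4:inf
step 2: dist = v0:inf,v1:13,v2:10,v3:0,v4:inf
step 3: dist = v0:inf,v1:13,v2:10,v3:0,v4:31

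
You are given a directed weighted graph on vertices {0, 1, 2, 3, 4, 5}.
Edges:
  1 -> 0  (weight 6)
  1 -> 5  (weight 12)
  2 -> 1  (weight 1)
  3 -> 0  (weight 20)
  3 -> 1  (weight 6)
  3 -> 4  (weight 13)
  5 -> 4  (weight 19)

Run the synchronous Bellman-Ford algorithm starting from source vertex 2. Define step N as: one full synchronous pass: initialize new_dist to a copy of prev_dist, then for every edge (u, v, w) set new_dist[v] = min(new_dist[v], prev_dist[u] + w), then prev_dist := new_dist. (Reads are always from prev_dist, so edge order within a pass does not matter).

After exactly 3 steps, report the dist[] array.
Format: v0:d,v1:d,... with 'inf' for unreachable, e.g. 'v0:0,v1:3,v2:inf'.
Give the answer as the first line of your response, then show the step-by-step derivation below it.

v0:7,v1:1,v2:0,v3:inf,v4:32,v5:13

step 1: dist = v0:inf,v1:1,v2:0,v3:inf,v4:inf,v5:inf
step 2: dist = v0:7,v1:1,v2:0,v3:inf,v4:inf,v5:13
step 3: dist = v0:7,v1:1,v2:0,v3:inf,v4:32,v5:13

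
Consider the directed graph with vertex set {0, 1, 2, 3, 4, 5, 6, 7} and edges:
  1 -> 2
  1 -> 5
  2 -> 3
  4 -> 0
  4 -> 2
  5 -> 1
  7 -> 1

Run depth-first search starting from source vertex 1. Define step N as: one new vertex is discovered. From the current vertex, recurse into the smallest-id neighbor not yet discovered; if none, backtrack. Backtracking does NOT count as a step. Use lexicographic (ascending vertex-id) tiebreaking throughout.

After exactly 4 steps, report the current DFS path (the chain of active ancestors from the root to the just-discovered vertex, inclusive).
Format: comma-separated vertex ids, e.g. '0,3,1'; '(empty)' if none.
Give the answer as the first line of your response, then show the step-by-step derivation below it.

1,5

step 1: discover 1; path=1; order=1
step 2: discover 2; path=1>2; order=1,2
step 3: discover 3; path=1>2>3; order=1,2,3
step 4: discover 5; path=1>5; order=1,2,3,5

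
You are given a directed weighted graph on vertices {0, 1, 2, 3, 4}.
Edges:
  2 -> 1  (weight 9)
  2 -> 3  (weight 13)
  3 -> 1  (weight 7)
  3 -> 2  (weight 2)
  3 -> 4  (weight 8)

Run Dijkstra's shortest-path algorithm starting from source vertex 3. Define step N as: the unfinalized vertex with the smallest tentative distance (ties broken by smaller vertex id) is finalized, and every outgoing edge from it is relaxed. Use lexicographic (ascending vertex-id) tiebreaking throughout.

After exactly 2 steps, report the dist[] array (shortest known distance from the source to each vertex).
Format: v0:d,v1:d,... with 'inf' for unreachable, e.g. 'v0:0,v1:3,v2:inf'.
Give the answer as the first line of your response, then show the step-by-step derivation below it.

v0:inf,v1:7,v2:2,v3:0,v4:8

step 1: dist = v0:inf,v1:7,v2:2,v3:0,v4:8
step 2: dist = v0:inf,v1:7,v2:2,v3:0,v4:8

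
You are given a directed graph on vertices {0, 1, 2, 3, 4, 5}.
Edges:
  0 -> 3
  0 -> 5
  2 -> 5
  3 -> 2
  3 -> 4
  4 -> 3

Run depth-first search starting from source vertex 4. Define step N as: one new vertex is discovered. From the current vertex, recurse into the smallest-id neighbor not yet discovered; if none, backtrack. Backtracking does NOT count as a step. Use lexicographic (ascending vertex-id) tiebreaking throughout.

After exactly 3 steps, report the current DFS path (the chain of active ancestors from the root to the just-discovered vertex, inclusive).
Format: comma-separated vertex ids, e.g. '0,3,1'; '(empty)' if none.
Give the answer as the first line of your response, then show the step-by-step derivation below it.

4,3,2

step 1: discover 4; path=4; order=4
step 2: discover 3; path=4>3; order=4,3
step 3: discover 2; path=4>3>2; order=4,3,2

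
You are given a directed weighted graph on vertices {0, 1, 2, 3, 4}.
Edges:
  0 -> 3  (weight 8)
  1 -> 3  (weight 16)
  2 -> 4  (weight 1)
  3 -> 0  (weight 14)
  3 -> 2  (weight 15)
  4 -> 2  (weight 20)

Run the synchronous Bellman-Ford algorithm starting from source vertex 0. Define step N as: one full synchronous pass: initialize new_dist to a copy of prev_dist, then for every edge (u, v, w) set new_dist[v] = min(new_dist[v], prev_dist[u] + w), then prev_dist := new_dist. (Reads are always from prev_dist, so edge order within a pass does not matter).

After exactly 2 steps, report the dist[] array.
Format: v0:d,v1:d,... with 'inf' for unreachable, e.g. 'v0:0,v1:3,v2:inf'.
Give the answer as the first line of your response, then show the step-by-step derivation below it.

v0:0,v1:inf,v2:23,v3:8,v4:inf

step 1: dist = v0:0,v1:inf,v2:inf,v3:8,v4:inf
step 2: dist = v0:0,v1:inf,v2:23,v3:8,v4:inf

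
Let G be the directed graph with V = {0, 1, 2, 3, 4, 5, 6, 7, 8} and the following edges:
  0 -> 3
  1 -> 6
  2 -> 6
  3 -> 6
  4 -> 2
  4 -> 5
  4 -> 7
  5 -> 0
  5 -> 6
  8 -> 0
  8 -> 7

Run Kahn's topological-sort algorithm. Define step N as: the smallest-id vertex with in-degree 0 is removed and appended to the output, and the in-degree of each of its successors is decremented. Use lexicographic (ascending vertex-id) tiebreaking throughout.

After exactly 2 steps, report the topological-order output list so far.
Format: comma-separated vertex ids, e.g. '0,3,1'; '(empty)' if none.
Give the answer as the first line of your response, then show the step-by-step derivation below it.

1,4

step 1: output 1; order=[1]; indeg=(2,0,1,1,0,1,3,2,0)
step 2: output 4; order=[1,4]; indeg=(2,0,0,1,0,0,3,1,0)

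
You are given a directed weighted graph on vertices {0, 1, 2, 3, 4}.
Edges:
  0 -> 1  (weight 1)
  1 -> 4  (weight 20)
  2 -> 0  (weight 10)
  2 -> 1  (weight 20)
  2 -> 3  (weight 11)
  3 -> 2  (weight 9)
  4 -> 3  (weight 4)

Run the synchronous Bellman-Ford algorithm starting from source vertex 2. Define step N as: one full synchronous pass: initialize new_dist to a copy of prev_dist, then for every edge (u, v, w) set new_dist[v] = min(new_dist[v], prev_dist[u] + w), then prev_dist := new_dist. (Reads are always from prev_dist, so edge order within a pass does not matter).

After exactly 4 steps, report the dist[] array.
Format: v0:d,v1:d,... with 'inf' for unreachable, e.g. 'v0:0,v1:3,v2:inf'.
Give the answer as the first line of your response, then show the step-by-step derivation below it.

v0:10,v1:11,v2:0,v3:11,v4:31

step 1: dist = v0:10,v1:20,v2:0,v3:11,v4:inf
step 2: dist = v0:10,v1:11,v2:0,v3:11,v4:40
step 3: dist = v0:10,v1:11,v2:0,v3:11,v4:31
step 4: dist = v0:10,v1:11,v2:0,v3:11,v4:31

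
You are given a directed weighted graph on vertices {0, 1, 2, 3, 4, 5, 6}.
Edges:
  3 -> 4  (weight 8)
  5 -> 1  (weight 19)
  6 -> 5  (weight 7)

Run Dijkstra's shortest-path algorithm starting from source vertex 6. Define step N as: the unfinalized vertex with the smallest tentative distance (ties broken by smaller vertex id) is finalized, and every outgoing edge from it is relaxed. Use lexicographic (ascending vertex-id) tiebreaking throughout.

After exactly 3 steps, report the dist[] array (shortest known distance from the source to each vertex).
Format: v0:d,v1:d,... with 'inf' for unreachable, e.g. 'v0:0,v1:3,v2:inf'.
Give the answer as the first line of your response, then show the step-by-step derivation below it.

v0:inf,v1:26,v2:inf,v3:inf,v4:inf,v5:7,v6:0

step 1: dist = v0:inf,v1:inf,v2:inf,v3:inf,v4:inf,v5:7,v6:0
step 2: dist = v0:inf,v1:26,v2:inf,v3:inf,v4:inf,v5:7,v6:0
step 3: dist = v0:inf,v1:26,v2:inf,v3:inf,v4:inf,v5:7,v6:0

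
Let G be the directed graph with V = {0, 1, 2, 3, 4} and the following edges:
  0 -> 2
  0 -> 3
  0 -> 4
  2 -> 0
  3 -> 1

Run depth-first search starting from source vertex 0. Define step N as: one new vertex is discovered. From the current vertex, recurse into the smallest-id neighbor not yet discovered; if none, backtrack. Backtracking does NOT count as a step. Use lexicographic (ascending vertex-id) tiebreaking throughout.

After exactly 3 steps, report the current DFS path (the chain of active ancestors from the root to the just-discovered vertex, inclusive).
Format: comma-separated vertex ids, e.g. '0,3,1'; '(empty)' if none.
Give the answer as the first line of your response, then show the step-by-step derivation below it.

0,3

step 1: discover 0; path=0; order=0
step 2: discover 2; path=0>2; order=0,2
step 3: discover 3; path=0>3; order=0,2,3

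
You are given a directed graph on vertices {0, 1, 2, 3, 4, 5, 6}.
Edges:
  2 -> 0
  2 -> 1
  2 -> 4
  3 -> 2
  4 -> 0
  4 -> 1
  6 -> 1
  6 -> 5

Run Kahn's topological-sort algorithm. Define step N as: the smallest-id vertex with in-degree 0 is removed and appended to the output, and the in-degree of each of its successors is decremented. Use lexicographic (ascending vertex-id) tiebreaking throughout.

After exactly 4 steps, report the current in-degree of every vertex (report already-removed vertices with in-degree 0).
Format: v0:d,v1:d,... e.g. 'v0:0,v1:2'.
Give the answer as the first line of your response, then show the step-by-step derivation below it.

v0:0,v1:1,v2:0,v3:0,v4:0,v5:1,v6:0

step 1: output 3; order=[3]; indeg=(2,3,0,0,1,1,0)
step 2: output 2; order=[3,2]; indeg=(1,2,0,0,0,1,0)
step 3: output 4; order=[3,2,4]; indeg=(0,1,0,0,0,1,0)
step 4: output 0; order=[3,2,4,0]; indeg=(0,1,0,0,0,1,0)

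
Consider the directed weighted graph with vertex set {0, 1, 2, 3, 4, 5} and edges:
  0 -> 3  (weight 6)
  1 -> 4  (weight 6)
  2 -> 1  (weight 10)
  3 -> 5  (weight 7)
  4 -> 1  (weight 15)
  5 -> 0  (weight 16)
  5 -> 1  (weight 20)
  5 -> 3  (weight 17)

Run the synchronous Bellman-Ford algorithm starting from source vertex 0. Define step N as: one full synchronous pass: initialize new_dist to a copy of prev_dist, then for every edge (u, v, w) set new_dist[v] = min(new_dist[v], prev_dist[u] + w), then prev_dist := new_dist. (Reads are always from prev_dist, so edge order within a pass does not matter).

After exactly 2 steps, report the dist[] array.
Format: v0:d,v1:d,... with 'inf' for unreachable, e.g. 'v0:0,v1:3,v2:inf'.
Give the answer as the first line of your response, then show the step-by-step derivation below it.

v0:0,v1:inf,v2:inf,v3:6,v4:inf,v5:13

step 1: dist = v0:0,v1:inf,v2:inf,v3:6,v4:inf,v5:inf
step 2: dist = v0:0,v1:inf,v2:inf,v3:6,v4:inf,v5:13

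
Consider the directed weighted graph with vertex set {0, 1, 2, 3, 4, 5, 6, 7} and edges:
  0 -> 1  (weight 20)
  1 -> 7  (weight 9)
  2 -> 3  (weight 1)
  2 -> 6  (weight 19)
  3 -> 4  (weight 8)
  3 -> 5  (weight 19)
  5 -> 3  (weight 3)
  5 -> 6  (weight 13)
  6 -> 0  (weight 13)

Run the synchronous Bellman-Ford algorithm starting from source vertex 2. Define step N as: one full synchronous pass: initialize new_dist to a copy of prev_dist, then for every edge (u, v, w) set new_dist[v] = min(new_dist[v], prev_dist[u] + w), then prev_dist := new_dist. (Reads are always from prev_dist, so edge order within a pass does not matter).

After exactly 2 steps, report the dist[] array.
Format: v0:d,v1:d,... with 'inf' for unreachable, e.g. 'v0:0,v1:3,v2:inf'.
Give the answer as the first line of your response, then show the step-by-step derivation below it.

v0:32,v1:inf,v2:0,v3:1,v4:9,v5:20,v6:19,v7:inf

step 1: dist = v0:inf,v1:inf,v2:0,v3:1,v4:inf,v5:inf,v6:19,v7:inf
step 2: dist = v0:32,v1:inf,v2:0,v3:1,v4:9,v5:20,v6:19,v7:inf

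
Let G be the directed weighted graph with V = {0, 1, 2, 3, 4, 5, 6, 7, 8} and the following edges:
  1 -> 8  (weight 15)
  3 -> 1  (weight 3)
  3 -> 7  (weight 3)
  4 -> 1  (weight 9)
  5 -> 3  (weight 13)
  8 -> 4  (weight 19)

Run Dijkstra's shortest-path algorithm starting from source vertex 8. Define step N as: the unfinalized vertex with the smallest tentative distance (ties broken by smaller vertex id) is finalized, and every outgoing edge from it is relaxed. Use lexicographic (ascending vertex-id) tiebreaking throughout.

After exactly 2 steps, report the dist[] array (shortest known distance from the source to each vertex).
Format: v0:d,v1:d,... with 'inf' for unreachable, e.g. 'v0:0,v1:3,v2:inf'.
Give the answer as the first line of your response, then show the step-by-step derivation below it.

v0:inf,v1:28,v2:inf,v3:inf,v4:19,v5:inf,v6:inf,v7:inf,v8:0

step 1: dist = v0:inf,v1:inf,v2:inf,v3:inf,v4:19,v5:inf,v6:inf,v7:inf,v8:0
step 2: dist = v0:inf,v1:28,v2:inf,v3:inf,v4:19,v5:inf,v6:inf,v7:inf,v8:0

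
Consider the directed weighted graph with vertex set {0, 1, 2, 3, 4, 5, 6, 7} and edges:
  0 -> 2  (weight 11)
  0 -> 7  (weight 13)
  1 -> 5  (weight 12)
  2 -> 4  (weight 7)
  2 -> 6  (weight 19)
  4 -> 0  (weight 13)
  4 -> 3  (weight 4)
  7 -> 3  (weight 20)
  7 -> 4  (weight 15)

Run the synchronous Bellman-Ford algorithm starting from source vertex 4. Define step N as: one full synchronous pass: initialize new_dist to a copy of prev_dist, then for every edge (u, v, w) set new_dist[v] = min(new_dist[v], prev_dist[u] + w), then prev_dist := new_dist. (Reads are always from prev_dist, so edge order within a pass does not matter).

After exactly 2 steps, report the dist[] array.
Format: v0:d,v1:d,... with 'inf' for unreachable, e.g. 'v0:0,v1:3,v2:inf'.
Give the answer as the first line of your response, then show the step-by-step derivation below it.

v0:13,v1:inf,v2:24,v3:4,v4:0,v5:inf,v6:inf,v7:26

step 1: dist = v0:13,v1:inf,v2:inf,v3:4,v4:0,v5:inf,v6:inf,v7:inf
step 2: dist = v0:13,v1:inf,v2:24,v3:4,v4:0,v5:inf,v6:inf,v7:26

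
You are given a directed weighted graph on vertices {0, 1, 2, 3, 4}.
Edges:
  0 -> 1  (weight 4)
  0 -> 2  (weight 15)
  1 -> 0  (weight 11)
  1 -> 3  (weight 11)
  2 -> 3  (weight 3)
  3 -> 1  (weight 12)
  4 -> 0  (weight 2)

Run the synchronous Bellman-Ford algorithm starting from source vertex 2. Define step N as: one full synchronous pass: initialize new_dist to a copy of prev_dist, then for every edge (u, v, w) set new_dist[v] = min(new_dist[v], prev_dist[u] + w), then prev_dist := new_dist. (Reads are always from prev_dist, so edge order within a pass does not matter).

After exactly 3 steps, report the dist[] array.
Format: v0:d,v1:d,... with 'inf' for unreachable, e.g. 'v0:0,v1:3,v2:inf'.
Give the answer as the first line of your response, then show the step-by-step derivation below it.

v0:26,v1:15,v2:0,v3:3,v4:inf

step 1: dist = v0:inf,v1:inf,v2:0,v3:3,v4:inf
step 2: dist = v0:inf,v1:15,v2:0,v3:3,v4:inf
step 3: dist = v0:26,v1:15,v2:0,v3:3,v4:inf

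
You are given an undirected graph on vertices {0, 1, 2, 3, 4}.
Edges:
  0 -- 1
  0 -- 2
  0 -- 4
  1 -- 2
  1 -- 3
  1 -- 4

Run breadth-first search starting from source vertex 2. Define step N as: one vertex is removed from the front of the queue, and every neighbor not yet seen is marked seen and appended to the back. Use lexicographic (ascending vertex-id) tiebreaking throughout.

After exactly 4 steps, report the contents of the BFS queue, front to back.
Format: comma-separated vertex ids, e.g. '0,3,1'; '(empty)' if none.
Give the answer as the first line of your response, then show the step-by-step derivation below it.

3

step 1: dequeue 2; queue=[0,1]; order=2
step 2: dequeue 0; queue=[1,4]; order=2,0
step 3: dequeue 1; queue=[4,3]; order=2,0,1
step 4: dequeue 4; queue=[3]; order=2,0,1,4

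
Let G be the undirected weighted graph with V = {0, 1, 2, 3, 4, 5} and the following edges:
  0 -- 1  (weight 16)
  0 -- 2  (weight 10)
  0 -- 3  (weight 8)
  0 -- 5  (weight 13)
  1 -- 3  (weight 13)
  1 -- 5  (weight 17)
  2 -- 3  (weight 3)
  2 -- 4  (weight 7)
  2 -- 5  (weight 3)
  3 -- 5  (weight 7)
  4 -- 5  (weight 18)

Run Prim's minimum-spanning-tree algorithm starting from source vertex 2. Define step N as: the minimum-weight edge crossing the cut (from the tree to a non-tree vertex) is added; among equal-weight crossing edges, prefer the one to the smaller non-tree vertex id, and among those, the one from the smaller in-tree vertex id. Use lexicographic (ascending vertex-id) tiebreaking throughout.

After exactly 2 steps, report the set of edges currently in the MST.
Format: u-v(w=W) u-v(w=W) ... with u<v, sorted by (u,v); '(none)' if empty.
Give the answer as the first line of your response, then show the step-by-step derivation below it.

2-3(w=3) 2-5(w=3)

step 1: add edge 2-3 (w=3); MST = {2-3(w=3)}
step 2: add edge 2-5 (w=3); MST = {2-3(w=3) 2-5(w=3)}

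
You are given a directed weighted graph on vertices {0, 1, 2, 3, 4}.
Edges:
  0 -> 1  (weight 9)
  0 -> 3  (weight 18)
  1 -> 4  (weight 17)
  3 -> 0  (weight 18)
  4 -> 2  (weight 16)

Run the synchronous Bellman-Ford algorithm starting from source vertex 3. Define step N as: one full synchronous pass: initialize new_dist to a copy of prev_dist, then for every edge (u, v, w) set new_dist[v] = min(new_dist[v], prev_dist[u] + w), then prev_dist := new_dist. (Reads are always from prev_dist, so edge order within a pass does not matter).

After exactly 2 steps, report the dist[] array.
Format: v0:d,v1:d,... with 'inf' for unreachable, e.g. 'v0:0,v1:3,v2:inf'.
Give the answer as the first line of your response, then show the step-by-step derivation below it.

v0:18,v1:27,v2:inf,v3:0,v4:inf

step 1: dist = v0:18,v1:inf,v2:inf,v3:0,v4:inf
step 2: dist = v0:18,v1:27,v2:inf,v3:0,v4:inf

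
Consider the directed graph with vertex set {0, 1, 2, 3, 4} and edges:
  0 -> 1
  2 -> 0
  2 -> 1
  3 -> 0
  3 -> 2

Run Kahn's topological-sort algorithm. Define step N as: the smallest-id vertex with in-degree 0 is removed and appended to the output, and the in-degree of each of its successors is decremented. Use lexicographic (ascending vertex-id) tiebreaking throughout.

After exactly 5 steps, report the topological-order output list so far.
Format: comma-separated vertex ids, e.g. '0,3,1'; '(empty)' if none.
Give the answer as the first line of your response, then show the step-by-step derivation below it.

3,2,0,1,4

step 1: output 3; order=[3]; indeg=(1,2,0,0,0)
step 2: output 2; order=[3,2]; indeg=(0,1,0,0,0)
step 3: output 0; order=[3,2,0]; indeg=(0,0,0,0,0)
step 4: output 1; order=[3,2,0,1]; indeg=(0,0,0,0,0)
step 5: output 4; order=[3,2,0,1,4]; indeg=(0,0,0,0,0)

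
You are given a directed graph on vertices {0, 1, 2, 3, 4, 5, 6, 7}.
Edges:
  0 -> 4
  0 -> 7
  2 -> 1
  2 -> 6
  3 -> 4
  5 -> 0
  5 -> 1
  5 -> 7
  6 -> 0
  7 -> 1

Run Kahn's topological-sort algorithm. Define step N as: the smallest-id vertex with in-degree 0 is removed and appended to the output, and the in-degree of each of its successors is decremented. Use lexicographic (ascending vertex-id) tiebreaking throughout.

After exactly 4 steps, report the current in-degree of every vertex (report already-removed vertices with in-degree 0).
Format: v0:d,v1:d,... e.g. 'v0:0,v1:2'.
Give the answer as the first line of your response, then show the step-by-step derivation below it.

v0:0,v1:1,v2:0,v3:0,v4:1,v5:0,v6:0,v7:1

step 1: output 2; order=[2]; indeg=(2,2,0,0,2,0,0,2)
step 2: output 3; order=[2,3]; indeg=(2,2,0,0,1,0,0,2)
step 3: output 5; order=[2,3,5]; indeg=(1,1,0,0,1,0,0,1)
step 4: output 6; order=[2,3,5,6]; indeg=(0,1,0,0,1,0,0,1)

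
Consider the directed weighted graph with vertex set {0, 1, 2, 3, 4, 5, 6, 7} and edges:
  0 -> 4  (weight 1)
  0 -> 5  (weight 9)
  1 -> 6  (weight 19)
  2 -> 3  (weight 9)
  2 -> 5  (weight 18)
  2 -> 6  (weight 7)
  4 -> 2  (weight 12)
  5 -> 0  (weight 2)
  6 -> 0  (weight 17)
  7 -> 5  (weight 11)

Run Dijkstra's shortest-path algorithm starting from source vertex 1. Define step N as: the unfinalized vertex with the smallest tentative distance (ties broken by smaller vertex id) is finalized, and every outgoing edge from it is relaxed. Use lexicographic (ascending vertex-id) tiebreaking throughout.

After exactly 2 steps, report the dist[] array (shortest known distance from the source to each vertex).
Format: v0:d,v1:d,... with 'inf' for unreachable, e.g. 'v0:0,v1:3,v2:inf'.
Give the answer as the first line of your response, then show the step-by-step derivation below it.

v0:36,v1:0,v2:inf,v3:inf,v4:inf,v5:inf,v6:19,v7:inf

step 1: dist = v0:inf,v1:0,v2:inf,v3:inf,v4:inf,v5:inf,v6:19,v7:inf
step 2: dist = v0:36,v1:0,v2:inf,v3:inf,v4:inf,v5:inf,v6:19,v7:inf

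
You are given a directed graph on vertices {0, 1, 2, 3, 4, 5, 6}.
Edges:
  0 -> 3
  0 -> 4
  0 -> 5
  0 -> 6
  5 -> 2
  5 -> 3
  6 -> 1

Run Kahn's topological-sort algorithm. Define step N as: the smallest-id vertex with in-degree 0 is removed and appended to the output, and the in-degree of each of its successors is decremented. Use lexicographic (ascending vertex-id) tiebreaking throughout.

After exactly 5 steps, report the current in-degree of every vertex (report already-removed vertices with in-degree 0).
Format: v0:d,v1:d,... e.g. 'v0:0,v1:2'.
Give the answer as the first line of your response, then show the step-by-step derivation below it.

v0:0,v1:1,v2:0,v3:0,v4:0,v5:0,v6:0

step 1: output 0; order=[0]; indeg=(0,1,1,1,0,0,0)
step 2: output 4; order=[0,4]; indeg=(0,1,1,1,0,0,0)
step 3: output 5; order=[0,4,5]; indeg=(0,1,0,0,0,0,0)
step 4: output 2; order=[0,4,5,2]; indeg=(0,1,0,0,0,0,0)
step 5: output 3; order=[0,4,5,2,3]; indeg=(0,1,0,0,0,0,0)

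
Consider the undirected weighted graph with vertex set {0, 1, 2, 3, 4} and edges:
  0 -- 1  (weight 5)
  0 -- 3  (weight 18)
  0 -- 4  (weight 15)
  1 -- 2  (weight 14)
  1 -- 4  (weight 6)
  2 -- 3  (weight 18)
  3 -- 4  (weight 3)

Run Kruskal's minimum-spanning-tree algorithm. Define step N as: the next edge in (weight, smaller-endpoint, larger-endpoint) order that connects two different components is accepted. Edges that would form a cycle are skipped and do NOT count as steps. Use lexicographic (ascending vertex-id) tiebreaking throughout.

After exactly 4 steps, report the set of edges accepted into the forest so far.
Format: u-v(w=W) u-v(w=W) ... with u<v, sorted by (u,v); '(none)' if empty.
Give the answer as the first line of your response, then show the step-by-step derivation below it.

0-1(w=5) 1-2(w=14) 1-4(w=6) 3-4(w=3)

step 1: add edge 3-4 (w=3); MST = {3-4(w=3)}
step 2: add edge 0-1 (w=5); MST = {0-1(w=5) 3-4(w=3)}
step 3: add edge 1-4 (w=6); MST = {0-1(w=5) 1-4(w=6) 3-4(w=3)}
step 4: add edge 1-2 (w=14); MST = {0-1(w=5) 1-2(w=14) 1-4(w=6) 3-4(w=3)}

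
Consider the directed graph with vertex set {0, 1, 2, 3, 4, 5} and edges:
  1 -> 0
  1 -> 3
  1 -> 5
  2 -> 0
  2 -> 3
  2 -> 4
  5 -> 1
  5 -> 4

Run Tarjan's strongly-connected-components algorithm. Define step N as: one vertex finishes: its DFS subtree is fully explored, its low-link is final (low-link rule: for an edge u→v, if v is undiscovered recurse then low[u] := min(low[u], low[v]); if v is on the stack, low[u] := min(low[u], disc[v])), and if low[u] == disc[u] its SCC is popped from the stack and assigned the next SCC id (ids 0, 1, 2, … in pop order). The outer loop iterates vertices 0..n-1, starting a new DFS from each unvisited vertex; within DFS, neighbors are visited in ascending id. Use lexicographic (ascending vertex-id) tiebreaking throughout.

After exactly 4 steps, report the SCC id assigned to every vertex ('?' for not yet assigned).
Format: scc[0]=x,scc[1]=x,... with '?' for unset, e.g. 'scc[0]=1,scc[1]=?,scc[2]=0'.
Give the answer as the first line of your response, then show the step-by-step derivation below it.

scc[0]=0,scc[1]=?,scc[2]=?,scc[3]=1,scc[4]=2,scc[5]=?

step 1: low=(low[0]=0,low[1]=?,low[2]=?,low[3]=?,low[4]=?,low[5]=?); scc=(scc[0]=0,scc[1]=?,scc[2]=?,scc[3]=?,scc[4]=?,scc[5]=?)
step 2: low=(low[0]=0,low[1]=1,low[2]=?,low[3]=2,low[4]=?,low[5]=?); scc=(scc[0]=0,scc[1]=?,scc[2]=?,scc[3]=1,scc[4]=?,scc[5]=?)
step 3: low=(low[0]=0,low[1]=1,low[2]=?,low[3]=2,low[4]=4,low[5]=1); scc=(scc[0]=0,scc[1]=?,scc[2]=?,scc[3]=1,scc[4]=2,scc[5]=?)
step 4: low=(low[0]=0,low[1]=1,low[2]=?,low[3]=2,low[4]=4,low[5]=1); scc=(scc[0]=0,scc[1]=?,scc[2]=?,scc[3]=1,scc[4]=2,scc[5]=?)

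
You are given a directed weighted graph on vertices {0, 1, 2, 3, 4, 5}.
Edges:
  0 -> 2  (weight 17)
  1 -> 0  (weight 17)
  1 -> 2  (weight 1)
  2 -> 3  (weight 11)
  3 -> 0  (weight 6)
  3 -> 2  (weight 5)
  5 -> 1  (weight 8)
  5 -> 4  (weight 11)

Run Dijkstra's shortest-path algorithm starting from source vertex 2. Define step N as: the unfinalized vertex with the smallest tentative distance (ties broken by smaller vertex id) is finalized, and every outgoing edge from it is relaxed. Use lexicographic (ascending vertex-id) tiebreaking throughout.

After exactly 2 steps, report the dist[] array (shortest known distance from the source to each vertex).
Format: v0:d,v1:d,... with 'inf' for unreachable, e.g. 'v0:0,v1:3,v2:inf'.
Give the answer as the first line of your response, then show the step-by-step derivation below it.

v0:17,v1:inf,v2:0,v3:11,v4:inf,v5:inf

step 1: dist = v0:inf,v1:inf,v2:0,v3:11,v4:inf,v5:inf
step 2: dist = v0:17,v1:inf,v2:0,v3:11,v4:inf,v5:inf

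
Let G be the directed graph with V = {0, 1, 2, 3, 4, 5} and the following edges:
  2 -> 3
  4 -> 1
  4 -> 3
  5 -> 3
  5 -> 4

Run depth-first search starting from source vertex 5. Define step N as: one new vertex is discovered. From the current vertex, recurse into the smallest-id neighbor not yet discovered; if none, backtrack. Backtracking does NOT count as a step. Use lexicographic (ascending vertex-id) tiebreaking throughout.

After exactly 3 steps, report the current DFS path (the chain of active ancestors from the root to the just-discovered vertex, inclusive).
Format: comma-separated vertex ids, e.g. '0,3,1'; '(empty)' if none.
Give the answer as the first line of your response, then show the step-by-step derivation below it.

5,4

step 1: discover 5; path=5; order=5
step 2: discover 3; path=5>3; order=5,3
step 3: discover 4; path=5>4; order=5,3,4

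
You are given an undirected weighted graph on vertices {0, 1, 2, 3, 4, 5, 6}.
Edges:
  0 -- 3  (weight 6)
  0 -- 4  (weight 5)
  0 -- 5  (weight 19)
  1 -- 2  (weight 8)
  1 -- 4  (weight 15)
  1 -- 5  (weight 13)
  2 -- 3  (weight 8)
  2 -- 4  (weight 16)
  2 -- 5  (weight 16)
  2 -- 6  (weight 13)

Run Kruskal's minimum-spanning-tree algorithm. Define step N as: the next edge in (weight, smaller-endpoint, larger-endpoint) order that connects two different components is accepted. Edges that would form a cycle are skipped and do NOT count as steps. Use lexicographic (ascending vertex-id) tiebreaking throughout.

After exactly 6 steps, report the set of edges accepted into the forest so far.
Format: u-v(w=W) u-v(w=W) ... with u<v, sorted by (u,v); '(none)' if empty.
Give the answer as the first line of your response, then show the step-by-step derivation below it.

0-3(w=6) 0-4(w=5) 1-2(w=8) 1-5(w=13) 2-3(w=8) 2-6(w=13)

step 1: add edge 0-4 (w=5); MST = {0-4(w=5)}
step 2: add edge 0-3 (w=6); MST = {0-3(w=6) 0-4(w=5)}
step 3: add edge 1-2 (w=8); MST = {0-3(w=6) 0-4(w=5) 1-2(w=8)}
step 4: add edge 2-3 (w=8); MST = {0-3(w=6) 0-4(w=5) 1-2(w=8) 2-3(w=8)}
step 5: add edge 1-5 (w=13); MST = {0-3(w=6) 0-4(w=5) 1-2(w=8) 1-5(w=13) 2-3(w=8)}
step 6: add edge 2-6 (w=13); MST = {0-3(w=6) 0-4(w=5) 1-2(w=8) 1-5(w=13) 2-3(w=8) 2-6(w=13)}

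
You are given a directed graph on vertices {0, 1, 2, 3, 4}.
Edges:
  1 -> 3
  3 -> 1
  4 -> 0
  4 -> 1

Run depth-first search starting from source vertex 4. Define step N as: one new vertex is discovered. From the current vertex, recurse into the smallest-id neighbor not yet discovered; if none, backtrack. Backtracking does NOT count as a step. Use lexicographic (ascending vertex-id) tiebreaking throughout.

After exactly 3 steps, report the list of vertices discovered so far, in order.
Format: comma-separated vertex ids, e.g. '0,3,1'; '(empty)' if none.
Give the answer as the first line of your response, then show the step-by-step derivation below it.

4,0,1

step 1: discover 4; path=4; order=4
step 2: discover 0; path=4>0; order=4,0
step 3: discover 1; path=4>1; order=4,0,1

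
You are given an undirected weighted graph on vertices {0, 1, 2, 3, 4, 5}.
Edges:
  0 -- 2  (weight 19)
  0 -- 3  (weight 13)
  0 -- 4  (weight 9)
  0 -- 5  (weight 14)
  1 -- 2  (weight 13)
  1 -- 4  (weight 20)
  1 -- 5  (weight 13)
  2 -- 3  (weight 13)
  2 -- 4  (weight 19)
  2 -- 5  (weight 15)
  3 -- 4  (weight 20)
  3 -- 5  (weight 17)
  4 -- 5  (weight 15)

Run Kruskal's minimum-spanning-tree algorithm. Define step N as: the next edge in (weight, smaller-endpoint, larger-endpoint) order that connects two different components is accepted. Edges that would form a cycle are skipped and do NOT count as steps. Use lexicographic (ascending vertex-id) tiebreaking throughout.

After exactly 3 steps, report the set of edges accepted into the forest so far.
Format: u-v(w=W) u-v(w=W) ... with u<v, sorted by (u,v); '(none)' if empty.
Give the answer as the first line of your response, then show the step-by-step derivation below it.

0-3(w=13) 0-4(w=9) 1-2(w=13)

step 1: add edge 0-4 (w=9); MST = {0-4(w=9)}
step 2: add edge 0-3 (w=13); MST = {0-3(w=13) 0-4(w=9)}
step 3: add edge 1-2 (w=13); MST = {0-3(w=13) 0-4(w=9) 1-2(w=13)}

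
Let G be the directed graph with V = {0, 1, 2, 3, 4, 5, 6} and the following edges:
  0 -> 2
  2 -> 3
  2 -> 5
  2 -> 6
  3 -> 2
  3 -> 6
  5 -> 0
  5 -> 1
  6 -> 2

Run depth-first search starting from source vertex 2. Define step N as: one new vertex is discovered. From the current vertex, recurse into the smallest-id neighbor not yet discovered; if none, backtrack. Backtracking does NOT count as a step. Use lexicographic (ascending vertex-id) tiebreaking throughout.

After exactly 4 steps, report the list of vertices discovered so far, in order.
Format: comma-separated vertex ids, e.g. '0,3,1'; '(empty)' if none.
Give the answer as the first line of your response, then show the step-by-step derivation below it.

2,3,6,5

step 1: discover 2; path=2; order=2
step 2: discover 3; path=2>3; order=2,3
step 3: discover 6; path=2>3>6; order=2,3,6
step 4: discover 5; path=2>5; order=2,3,6,5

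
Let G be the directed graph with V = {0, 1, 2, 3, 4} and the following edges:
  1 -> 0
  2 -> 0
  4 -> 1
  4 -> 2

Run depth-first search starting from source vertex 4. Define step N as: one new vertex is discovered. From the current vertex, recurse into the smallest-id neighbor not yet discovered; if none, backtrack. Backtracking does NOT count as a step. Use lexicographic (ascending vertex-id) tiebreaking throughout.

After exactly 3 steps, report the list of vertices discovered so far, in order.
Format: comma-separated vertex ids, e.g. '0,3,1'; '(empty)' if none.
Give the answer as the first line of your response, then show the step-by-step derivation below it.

4,1,0

step 1: discover 4; path=4; order=4
step 2: discover 1; path=4>1; order=4,1
step 3: discover 0; path=4>1>0; order=4,1,0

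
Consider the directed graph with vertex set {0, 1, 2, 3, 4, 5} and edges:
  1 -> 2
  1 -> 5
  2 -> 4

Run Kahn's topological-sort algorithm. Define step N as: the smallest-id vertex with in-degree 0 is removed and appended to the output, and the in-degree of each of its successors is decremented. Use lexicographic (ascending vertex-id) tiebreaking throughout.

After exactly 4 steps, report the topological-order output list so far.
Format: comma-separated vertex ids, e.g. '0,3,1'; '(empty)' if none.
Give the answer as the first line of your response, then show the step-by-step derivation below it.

0,1,2,3

step 1: output 0; order=[0]; indeg=(0,0,1,0,1,1)
step 2: output 1; order=[0,1]; indeg=(0,0,0,0,1,0)
step 3: output 2; order=[0,1,2]; indeg=(0,0,0,0,0,0)
step 4: output 3; order=[0,1,2,3]; indeg=(0,0,0,0,0,0)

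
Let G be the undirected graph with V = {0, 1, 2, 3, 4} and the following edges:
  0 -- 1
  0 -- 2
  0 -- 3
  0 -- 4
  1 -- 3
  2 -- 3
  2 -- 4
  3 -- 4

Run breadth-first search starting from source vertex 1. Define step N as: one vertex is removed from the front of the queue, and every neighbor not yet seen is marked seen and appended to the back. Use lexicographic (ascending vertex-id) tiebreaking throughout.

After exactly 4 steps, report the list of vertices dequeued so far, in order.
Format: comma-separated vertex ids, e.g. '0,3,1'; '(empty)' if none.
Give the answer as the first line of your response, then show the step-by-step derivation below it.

1,0,3,2

step 1: dequeue 1; queue=[0,3]; order=1
step 2: dequeue 0; queue=[3,2,4]; order=1,0
step 3: dequeue 3; queue=[2,4]; order=1,0,3
step 4: dequeue 2; queue=[4]; order=1,0,3,2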